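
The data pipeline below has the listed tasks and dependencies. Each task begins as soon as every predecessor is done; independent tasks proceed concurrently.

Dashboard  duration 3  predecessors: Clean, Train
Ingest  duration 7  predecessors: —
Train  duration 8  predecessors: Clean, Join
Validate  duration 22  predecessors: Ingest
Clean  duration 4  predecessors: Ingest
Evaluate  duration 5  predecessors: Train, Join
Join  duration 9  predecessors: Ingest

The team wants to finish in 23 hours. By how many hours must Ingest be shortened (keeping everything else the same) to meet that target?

6

Current finish: 29 hours; target: 23.
Ingest is on every critical path, so each hour cut from Ingest cuts the finish by one (this holds down to a finish of 23).
Need 29 − 23 = 6 hours off Ingest → Ingest becomes 1 hour, finish becomes 23.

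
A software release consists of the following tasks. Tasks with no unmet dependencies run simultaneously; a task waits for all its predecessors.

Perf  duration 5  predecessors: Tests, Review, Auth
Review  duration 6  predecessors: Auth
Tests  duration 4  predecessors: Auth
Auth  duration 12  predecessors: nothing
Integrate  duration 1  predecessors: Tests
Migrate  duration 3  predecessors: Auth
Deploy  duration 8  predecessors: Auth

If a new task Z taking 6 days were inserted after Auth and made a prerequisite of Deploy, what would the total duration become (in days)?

Originally the software release takes 23 days.
With Z inserted, Deploy now waits for max(Auth, Z).
New critical path: Auth→Z→Deploy = 12+6+8 = 26 ⇒ 26 days.

26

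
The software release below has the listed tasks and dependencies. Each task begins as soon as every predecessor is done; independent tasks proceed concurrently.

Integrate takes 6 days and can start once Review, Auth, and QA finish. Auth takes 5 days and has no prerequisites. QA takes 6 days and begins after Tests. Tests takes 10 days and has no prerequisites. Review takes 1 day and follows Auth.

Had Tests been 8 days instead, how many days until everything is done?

20

The binding path is Tests→QA→Integrate = 10+6+6 = 22; finish at 22 days.
Since Tests is critical, the -2 change carries straight to that chain (now 20 days).
That remains the longest chain; total 20 days.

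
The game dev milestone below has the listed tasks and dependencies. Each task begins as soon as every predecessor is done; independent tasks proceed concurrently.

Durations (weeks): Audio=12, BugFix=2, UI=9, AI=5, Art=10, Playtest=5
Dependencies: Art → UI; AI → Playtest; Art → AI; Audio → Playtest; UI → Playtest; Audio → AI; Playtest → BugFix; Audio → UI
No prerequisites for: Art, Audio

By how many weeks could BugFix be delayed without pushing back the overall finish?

0

Critical path: Audio→UI→Playtest→BugFix = 12+9+5+2 = 28, so the finish is 28 weeks.
Longest path through BugFix: 28 weeks (earliest finish 28, latest finish 28).
Slack of BugFix = 26 − 26 = 0 weeks.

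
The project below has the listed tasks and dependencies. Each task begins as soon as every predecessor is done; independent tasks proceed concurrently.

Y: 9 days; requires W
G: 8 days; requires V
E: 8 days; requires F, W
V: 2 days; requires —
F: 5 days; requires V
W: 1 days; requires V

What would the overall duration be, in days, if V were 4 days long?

17

Actual critical path: V→F→E = 2+5+8 = 15 ⇒ 15 days.
V lies on that path, so at 4 days the path becomes 17 days.
The critical path is still V→F→E; finish is now 17 days.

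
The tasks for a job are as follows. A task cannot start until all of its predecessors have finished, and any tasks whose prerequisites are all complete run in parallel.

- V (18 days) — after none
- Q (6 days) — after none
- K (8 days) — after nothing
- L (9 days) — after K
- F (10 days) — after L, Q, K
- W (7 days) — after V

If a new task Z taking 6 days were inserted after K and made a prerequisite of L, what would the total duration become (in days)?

33

Originally the job takes 27 days.
With Z inserted, L now waits for max(K, Z).
New critical path: K→Z→L→F = 8+6+9+10 = 33 ⇒ 33 days.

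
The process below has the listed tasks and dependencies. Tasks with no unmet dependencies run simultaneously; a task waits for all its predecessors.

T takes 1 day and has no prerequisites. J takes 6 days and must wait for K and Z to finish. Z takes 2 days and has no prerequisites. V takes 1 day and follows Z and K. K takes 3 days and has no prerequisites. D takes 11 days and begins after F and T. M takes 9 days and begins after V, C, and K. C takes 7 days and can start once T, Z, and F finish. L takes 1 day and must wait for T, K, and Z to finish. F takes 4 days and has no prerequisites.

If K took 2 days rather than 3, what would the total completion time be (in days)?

Baseline: F→C→M = 4+7+9 = 20 → 20 days.
K has 7 days of float (longest path through it is 13).
That remains the longest chain; total 20 days.

20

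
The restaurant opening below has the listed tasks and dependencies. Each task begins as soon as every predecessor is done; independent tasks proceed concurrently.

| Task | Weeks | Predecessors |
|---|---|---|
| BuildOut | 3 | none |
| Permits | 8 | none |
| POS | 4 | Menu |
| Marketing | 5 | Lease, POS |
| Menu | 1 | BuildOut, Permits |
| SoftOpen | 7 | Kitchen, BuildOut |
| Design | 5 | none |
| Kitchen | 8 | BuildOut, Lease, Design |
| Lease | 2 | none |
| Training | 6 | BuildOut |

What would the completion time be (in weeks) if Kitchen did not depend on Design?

Original critical path: Design→Kitchen→SoftOpen = 5+8+7 = 20 ⇒ 20 weeks.
Without Design→Kitchen, Kitchen's earliest start moves from 5 to 3.
After: Permits→Menu→POS→Marketing = 8+1+4+5 = 18 → 18 weeks.

18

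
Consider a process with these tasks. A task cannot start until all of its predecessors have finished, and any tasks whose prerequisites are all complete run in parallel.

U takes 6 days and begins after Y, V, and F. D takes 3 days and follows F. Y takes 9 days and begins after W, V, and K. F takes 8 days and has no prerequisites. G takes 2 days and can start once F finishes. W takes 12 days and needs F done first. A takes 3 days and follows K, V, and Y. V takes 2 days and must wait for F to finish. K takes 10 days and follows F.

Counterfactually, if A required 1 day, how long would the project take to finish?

The binding path is F→W→Y→U = 8+12+9+6 = 35; finish at 35 days.
A is off the critical path — its longest chain is 32 days, giving 3 of slack.
That remains the longest chain; total 35 days.

35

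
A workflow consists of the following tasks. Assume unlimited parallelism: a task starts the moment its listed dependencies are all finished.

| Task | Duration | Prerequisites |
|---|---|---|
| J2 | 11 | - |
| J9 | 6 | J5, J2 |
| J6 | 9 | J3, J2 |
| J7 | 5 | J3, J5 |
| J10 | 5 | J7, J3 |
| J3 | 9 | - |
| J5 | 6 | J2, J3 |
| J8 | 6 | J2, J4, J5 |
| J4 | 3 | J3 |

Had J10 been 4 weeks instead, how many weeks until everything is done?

The binding path is J2→J5→J7→J10 = 11+6+5+5 = 27; finish at 27 weeks.
J10 lies on that path, so at 4 weeks the path becomes 26 weeks.
The critical path is still J2→J5→J7→J10; finish is now 26 weeks.

26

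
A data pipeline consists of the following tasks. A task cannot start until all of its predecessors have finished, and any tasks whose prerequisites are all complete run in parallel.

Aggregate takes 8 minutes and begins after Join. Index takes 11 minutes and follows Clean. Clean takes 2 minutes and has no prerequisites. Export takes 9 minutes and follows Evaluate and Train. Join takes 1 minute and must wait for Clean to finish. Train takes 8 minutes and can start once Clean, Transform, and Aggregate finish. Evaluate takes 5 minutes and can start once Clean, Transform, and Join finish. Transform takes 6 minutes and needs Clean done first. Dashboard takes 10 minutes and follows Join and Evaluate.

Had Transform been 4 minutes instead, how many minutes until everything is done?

Actual critical path: Clean→Join→Aggregate→Train→Export = 2+1+8+8+9 = 28 ⇒ 28 minutes.
The longest path through Transform is only 25 minutes, so Transform has float 3.
The critical path is still Clean→Join→Aggregate→Train→Export; finish is now 28 minutes.

28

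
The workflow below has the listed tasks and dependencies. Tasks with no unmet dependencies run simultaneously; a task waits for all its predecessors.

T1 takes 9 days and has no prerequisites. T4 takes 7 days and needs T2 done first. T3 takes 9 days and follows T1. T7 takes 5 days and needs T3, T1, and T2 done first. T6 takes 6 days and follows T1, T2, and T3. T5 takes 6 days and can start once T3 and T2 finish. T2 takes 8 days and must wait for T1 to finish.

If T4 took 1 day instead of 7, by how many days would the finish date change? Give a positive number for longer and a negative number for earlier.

0

Actual critical path: T1→T2→T4 = 9+8+7 = 24 ⇒ 24 days.
Since T4 is critical, the -6 change carries straight to that chain (now 18 days).
The binding chain switches to T1→T3→T5 = 9+9+6 = 24; finish 24 days.
Change in finish: 24 − 24 = +0 days.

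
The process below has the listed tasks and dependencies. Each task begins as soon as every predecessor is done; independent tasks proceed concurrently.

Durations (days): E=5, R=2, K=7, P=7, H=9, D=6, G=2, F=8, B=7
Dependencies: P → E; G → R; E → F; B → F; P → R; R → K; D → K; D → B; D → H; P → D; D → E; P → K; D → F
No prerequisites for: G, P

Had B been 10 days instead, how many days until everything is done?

31

Critical path before the change: P→D→B→F = 7+6+7+8 = 28 giving 28 days.
Since B is critical, the +3 change carries straight to that chain (now 31 days).
That remains the longest chain; total 31 days.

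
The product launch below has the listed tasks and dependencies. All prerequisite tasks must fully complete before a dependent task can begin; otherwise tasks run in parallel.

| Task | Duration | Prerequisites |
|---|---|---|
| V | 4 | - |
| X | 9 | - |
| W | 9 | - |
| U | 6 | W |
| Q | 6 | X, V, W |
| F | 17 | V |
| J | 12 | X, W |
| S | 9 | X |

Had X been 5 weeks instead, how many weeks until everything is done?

21

The binding path is X→J = 9+12 = 21; finish at 21 weeks.
X is on the critical path; changing it to 5 makes that path 17 weeks.
New critical path: V→F = 4+17 = 21 ⇒ 21 weeks.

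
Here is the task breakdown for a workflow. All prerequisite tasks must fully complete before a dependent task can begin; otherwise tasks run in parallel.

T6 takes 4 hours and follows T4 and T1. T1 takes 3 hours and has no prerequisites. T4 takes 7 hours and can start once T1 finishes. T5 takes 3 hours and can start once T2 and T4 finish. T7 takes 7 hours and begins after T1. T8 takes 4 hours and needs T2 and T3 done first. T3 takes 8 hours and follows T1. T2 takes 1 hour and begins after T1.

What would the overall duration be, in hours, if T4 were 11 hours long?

Critical path before the change: T1→T3→T8 = 3+8+4 = 15 giving 15 hours.
The longest path through T4 is only 14 hours, so T4 has float 1.
The binding chain switches to T1→T4→T6 = 3+11+4 = 18; finish 18 hours.

18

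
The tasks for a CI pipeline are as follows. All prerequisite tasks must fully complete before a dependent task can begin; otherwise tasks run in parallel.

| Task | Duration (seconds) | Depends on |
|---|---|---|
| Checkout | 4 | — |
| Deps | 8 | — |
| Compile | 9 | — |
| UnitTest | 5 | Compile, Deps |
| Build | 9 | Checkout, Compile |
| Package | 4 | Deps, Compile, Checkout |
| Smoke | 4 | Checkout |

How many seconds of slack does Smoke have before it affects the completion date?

10

The longest chain is Compile→Build = 9+9 = 18; overall finish 18 seconds.
Smoke finishes as early as 8 and must finish by 18.
Float = 18 − 8 = 10.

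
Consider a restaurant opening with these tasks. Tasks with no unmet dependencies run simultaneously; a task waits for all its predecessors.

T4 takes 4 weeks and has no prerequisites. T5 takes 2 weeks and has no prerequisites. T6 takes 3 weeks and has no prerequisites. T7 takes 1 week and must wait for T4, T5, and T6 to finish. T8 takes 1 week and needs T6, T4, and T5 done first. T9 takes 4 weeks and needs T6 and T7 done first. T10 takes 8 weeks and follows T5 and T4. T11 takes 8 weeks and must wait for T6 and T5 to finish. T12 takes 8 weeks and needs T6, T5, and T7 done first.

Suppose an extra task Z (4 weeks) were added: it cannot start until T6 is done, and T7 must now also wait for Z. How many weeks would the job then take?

16

Originally the job takes 13 weeks.
With Z inserted, T7 now waits for max(T4, T5, T6, Z).
New critical path: T6→Z→T7→T12 = 3+4+1+8 = 16 ⇒ 16 weeks.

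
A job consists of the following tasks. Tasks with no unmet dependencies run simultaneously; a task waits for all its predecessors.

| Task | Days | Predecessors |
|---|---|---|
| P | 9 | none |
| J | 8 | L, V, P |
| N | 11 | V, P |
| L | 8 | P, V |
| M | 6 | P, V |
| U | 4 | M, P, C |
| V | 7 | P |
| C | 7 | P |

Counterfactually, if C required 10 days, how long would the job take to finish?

As given, the longest chain is P→V→L→J = 9+7+8+8 = 32, so the finish is 32 days.
C has 12 days of float (longest path through it is 20).
No other chain overtakes it, so the finish is 32 days.

32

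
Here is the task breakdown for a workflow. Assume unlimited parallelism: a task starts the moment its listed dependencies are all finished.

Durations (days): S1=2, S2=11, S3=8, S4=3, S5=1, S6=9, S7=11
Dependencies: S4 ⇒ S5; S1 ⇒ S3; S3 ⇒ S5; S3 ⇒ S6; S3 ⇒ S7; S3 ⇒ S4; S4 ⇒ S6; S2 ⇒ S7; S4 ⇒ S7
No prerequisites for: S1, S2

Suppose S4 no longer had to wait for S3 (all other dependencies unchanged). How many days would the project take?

22

With the dependency in place, S1→S3→S4→S7 = 2+8+3+11 = 24 sets the finish at 24 days.
Without S3→S4, S4's earliest start moves from 10 to 0.
The longest chain is now S2→S7 = 11+11 = 22, so the project takes 22 days.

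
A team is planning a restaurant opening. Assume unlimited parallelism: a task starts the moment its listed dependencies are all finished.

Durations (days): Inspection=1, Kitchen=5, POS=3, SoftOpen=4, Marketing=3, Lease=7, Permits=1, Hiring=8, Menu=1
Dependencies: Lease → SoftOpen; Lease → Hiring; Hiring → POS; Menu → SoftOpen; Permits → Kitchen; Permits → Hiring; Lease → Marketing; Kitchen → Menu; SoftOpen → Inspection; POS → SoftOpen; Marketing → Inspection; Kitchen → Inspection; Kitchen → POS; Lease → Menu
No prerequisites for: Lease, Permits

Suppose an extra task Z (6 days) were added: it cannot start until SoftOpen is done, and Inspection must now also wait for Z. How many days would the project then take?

29

Originally the project takes 23 days.
With Z inserted, Inspection now waits for max(Kitchen, Marketing, SoftOpen, Z).
New critical path: Lease→Hiring→POS→SoftOpen→Z→Inspection = 7+8+3+4+6+1 = 29 ⇒ 29 days.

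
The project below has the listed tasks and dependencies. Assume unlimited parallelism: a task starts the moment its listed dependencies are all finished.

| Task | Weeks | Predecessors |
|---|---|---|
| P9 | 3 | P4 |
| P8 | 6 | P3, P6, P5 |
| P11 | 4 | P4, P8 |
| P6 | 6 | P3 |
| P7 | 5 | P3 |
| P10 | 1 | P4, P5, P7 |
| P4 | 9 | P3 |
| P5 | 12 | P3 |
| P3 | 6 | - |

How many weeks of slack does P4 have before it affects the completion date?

Critical path: P3→P5→P8→P11 = 6+12+6+4 = 28, so the finish is 28 weeks.
Longest path through P4: 19 weeks (earliest finish 15, latest finish 24).
Float = 28 − 19 = 9.

9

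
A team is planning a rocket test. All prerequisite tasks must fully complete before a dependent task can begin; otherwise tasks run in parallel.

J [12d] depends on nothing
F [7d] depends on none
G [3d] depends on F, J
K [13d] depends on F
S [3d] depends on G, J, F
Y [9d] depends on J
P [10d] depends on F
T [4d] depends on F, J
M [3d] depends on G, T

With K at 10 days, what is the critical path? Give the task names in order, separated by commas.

Actual critical path: J→Y = 12+9 = 21 ⇒ 21 days.
The longest path through K is only 20 days, so K has float 1.
The critical path is still J→Y; finish is now 21 days.

J, Y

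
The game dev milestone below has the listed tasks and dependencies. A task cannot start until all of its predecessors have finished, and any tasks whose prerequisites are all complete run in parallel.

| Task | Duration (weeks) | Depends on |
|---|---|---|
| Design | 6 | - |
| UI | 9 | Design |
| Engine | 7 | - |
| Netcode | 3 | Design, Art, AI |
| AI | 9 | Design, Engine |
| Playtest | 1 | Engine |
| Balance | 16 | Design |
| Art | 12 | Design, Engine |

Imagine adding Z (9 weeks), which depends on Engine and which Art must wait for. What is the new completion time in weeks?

Originally the project takes 22 weeks.
With Z inserted, Art now waits for max(Design, Engine, Z).
New critical path: Engine→Z→Art→Netcode = 7+9+12+3 = 31 ⇒ 31 weeks.

31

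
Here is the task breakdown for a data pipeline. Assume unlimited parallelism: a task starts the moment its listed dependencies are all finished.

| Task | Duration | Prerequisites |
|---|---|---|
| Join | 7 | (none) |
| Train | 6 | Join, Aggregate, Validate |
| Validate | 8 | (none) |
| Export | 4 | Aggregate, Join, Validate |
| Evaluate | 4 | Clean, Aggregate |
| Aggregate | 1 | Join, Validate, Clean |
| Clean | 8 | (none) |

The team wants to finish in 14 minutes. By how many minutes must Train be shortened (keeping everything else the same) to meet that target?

Current finish: 15 minutes; target: 14.
Train is on every critical path, so each minute cut from Train cuts the finish by one (this holds down to a finish of 13).
Need 15 − 14 = 1 minute off Train → Train becomes 5 minutes, finish becomes 14.

1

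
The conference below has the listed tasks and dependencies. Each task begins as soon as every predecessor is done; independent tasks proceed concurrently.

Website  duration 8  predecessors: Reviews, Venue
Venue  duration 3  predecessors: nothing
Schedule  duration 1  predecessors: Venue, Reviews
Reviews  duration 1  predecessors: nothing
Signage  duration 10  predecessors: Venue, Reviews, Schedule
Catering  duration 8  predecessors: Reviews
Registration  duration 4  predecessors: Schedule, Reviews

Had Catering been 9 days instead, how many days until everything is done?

As given, the longest chain is Venue→Schedule→Signage = 3+1+10 = 14, so the finish is 14 days.
Catering is off the critical path — its longest chain is 9 days, giving 5 of slack.
The critical path is still Venue→Schedule→Signage; finish is now 14 days.

14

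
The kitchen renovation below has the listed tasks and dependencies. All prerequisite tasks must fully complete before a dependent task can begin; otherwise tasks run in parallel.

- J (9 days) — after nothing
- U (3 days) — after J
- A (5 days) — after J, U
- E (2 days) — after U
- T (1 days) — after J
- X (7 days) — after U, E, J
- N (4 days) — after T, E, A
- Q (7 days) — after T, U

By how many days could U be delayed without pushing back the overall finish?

J→U→A→N = 9+3+5+4 = 21 sets the makespan at 21 days.
The longest chain containing U totals 21 days.
So U can slip 12 − 12 = 0 days.

0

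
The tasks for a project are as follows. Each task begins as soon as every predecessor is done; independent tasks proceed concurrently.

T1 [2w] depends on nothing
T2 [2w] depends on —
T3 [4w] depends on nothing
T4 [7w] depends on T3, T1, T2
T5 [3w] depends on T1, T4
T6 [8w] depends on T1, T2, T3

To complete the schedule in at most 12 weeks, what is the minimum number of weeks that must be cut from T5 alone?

Current finish: 14 weeks; target: 12.
T5 is on every critical path, so each week cut from T5 cuts the finish by one (this holds down to a finish of 12).
Need 14 − 12 = 2 weeks off T5 → T5 becomes 1 week, finish becomes 12.

2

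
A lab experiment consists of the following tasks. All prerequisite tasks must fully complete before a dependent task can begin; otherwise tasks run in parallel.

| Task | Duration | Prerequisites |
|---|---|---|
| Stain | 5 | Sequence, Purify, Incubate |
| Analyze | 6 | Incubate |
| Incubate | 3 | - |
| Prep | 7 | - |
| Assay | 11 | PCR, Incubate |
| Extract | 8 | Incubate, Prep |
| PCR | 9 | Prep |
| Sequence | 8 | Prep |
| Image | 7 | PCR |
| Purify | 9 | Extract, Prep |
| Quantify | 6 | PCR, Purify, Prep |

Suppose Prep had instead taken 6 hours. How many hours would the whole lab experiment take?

The binding path is Prep→Extract→Purify→Quantify = 7+8+9+6 = 30; finish at 30 hours.
Since Prep is critical, the -1 change carries straight to that chain (now 29 hours).
No other chain overtakes it, so the finish is 29 hours.

29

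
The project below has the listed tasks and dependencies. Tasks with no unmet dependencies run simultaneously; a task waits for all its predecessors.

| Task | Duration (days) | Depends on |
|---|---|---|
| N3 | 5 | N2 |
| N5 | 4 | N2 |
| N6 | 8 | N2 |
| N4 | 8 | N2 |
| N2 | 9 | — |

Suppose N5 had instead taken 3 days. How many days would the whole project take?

17

Baseline: N2→N4 = 9+8 = 17 → 17 days.
The longest path through N5 is only 13 days, so N5 has float 4.
The critical path is still N2→N4; finish is now 17 days.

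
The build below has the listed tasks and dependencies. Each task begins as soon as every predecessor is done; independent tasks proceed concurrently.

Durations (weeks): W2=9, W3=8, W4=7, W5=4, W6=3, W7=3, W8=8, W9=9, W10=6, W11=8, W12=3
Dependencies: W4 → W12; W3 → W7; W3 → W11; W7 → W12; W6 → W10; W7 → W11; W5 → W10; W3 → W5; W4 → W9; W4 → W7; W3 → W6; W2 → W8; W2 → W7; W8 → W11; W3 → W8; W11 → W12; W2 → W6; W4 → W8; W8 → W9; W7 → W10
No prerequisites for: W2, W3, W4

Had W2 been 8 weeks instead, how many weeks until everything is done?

27

Critical path before the change: W2→W8→W11→W12 = 9+8+8+3 = 28 giving 28 weeks.
Since W2 is critical, the -1 change carries straight to that chain (now 27 weeks).
No other chain overtakes it, so the finish is 27 weeks.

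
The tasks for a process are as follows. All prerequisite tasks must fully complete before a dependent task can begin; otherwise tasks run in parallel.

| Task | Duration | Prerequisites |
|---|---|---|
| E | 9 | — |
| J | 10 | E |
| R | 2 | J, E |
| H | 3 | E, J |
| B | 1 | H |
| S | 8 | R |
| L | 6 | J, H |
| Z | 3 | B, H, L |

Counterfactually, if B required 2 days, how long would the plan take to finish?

31

The binding path is E→J→H→L→Z = 9+10+3+6+3 = 31; finish at 31 days.
B has 5 days of float (longest path through it is 26).
No other chain overtakes it, so the finish is 31 days.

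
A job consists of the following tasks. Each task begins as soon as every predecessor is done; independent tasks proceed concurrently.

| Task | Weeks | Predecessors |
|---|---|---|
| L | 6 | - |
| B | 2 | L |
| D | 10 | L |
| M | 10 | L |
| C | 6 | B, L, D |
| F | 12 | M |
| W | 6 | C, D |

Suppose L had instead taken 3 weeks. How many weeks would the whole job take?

Actual critical path: L→D→C→W = 6+10+6+6 = 28 ⇒ 28 weeks.
L is on the critical path; changing it to 3 makes that path 25 weeks.
No other chain overtakes it, so the finish is 25 weeks.

25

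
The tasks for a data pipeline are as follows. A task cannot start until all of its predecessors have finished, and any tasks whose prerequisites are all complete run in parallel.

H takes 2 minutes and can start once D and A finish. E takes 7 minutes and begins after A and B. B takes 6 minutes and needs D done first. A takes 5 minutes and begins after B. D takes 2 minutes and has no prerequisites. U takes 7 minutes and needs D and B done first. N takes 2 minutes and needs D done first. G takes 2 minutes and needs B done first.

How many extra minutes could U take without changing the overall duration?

5

Critical path: D→B→A→E = 2+6+5+7 = 20, so the finish is 20 minutes.
U finishes as early as 15 and must finish by 20.
Float = 20 − 15 = 5.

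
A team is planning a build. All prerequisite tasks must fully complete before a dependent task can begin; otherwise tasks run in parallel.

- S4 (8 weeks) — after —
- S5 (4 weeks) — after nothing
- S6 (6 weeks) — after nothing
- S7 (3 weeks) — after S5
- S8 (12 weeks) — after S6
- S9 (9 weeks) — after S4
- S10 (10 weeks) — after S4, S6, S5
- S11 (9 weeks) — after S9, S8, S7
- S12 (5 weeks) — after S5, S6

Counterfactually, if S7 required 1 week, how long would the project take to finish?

Critical path before the change: S6→S8→S11 = 6+12+9 = 27 giving 27 weeks.
S7 has 11 weeks of float (longest path through it is 16).
No other chain overtakes it, so the finish is 27 weeks.

27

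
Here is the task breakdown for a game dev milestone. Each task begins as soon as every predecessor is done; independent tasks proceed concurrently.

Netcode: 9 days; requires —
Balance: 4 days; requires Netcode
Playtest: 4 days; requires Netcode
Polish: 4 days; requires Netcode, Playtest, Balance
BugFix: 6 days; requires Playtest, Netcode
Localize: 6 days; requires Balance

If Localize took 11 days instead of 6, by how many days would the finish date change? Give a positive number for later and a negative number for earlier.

5

The binding path is Netcode→Balance→Localize = 9+4+6 = 19; finish at 19 days.
Localize lies on that path, so at 11 days the path becomes 24 days.
That remains the longest chain; total 24 days.
Change in finish: 24 − 19 = +5 days.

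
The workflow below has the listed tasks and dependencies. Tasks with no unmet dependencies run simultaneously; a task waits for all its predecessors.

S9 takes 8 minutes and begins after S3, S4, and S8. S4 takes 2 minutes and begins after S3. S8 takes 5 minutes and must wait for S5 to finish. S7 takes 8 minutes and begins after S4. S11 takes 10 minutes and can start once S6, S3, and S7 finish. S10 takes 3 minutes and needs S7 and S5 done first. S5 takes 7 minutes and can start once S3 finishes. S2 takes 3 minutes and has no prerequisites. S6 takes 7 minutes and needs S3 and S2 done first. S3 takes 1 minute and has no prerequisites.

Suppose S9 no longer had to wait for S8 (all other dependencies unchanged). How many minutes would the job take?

Original critical path: S3→S4→S7→S11 = 1+2+8+10 = 21 ⇒ 21 minutes.
Without S8→S9, S9's earliest start moves from 13 to 3.
After: S3→S4→S7→S11 = 1+2+8+10 = 21 → 21 minutes.

21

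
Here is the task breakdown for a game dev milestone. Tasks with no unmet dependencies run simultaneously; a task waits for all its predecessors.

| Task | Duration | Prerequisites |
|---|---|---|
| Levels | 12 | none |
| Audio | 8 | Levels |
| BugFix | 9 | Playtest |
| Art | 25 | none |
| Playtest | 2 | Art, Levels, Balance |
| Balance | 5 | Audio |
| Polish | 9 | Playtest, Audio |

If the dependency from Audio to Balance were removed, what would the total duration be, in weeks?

Before: longest chain Art→Playtest→Polish = 25+2+9 = 36, finish 36.
Without Audio→Balance, Balance's earliest start moves from 20 to 0.
The longest chain is now Art→Playtest→Polish = 25+2+9 = 36, so the game dev milestone takes 36 weeks.

36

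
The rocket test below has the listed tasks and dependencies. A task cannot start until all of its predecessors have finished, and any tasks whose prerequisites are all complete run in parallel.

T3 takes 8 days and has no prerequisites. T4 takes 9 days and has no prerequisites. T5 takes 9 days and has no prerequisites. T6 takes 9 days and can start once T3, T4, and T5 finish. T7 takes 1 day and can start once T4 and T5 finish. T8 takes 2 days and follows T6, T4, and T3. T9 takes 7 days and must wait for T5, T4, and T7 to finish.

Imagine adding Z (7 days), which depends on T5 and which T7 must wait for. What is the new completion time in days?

24

Originally the plan takes 20 days.
With Z inserted, T7 now waits for max(T4, T5, Z).
New critical path: T5→Z→T7→T9 = 9+7+1+7 = 24 ⇒ 24 days.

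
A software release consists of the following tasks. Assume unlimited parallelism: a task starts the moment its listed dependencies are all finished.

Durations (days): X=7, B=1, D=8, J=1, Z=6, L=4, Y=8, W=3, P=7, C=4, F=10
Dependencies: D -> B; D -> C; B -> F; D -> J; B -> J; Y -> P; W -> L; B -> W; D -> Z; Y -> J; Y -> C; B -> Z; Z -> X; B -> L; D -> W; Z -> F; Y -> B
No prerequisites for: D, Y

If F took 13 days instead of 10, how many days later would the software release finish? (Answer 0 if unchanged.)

3

Baseline: D→B→Z→F = 8+1+6+10 = 25 → 25 days.
F is on the critical path; changing it to 13 makes that path 28 days.
No other chain overtakes it, so the finish is 28 days.
Change in finish: 28 − 25 = +3 days.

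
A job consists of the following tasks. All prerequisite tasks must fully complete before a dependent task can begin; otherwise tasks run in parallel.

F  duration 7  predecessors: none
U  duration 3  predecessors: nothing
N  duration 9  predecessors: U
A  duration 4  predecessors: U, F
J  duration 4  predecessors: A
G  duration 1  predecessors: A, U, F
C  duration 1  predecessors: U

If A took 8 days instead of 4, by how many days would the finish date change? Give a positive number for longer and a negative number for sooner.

4

As given, the longest chain is F→A→J = 7+4+4 = 15, so the finish is 15 days.
Since A is critical, the +4 change carries straight to that chain (now 19 days).
That remains the longest chain; total 19 days.
Change in finish: 19 − 15 = +4 days.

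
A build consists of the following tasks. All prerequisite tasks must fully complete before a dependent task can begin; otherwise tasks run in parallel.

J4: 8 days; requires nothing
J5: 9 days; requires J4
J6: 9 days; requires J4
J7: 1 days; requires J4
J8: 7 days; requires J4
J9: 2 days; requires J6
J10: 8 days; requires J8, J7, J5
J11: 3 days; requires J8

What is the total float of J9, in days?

6

Critical path: J4→J5→J10 = 8+9+8 = 25, so the finish is 25 days.
The longest chain containing J9 totals 19 days.
Float = 25 − 19 = 6.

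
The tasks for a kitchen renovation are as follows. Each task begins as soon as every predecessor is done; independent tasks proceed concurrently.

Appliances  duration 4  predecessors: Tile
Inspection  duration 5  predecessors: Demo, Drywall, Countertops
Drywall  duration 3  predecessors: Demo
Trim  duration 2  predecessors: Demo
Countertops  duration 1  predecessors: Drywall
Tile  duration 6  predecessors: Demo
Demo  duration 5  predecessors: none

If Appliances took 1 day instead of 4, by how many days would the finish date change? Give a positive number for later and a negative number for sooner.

-1

Baseline: Demo→Tile→Appliances = 5+6+4 = 15 → 15 days.
Appliances lies on that path, so at 1 day the path becomes 12 days.
Now Demo→Drywall→Countertops→Inspection = 5+3+1+5 = 14 is longest, so the finish becomes 14 days.
Change in finish: 14 − 15 = -1 days.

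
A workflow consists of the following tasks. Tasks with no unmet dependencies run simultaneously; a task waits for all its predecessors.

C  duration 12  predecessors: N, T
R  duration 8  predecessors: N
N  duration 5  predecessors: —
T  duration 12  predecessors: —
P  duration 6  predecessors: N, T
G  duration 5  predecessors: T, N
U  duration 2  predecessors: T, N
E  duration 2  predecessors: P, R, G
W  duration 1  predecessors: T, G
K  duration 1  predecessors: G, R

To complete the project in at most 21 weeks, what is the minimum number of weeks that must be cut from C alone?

Current finish: 24 weeks; target: 21.
C is on every critical path, so each week cut from C cuts the finish by one (this holds down to a finish of 20).
Need 24 − 21 = 3 weeks off C → C becomes 9 weeks, finish becomes 21.

3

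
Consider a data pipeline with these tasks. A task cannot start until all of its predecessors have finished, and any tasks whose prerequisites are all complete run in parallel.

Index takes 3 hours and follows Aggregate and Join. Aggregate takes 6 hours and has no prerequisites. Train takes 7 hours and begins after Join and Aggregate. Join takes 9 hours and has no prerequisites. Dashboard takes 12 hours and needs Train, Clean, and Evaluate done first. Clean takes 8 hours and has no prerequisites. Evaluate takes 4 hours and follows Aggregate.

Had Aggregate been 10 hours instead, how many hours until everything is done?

Critical path before the change: Join→Train→Dashboard = 9+7+12 = 28 giving 28 hours.
Aggregate has 3 hours of float (longest path through it is 25).
Now Aggregate→Train→Dashboard = 10+7+12 = 29 is longest, so the finish becomes 29 hours.

29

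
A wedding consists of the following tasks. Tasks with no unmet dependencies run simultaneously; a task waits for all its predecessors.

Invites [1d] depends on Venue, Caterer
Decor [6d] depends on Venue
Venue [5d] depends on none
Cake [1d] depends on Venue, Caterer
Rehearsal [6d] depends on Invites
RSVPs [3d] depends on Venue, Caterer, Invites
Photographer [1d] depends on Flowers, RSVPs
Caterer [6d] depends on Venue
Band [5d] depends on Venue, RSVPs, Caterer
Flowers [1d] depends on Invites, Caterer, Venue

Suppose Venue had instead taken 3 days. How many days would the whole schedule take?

18

As given, the longest chain is Venue→Caterer→Invites→RSVPs→Band = 5+6+1+3+5 = 20, so the finish is 20 days.
Venue lies on that path, so at 3 days the path becomes 18 days.
That remains the longest chain; total 18 days.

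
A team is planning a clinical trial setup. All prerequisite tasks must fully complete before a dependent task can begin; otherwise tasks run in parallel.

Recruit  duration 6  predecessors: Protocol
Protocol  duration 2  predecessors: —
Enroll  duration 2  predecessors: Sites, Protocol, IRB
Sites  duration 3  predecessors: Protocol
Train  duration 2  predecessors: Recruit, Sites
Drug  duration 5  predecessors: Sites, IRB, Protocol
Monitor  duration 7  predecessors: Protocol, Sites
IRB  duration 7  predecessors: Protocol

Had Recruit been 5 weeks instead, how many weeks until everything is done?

Actual critical path: Protocol→IRB→Drug = 2+7+5 = 14 ⇒ 14 weeks.
Recruit is off the critical path — its longest chain is 10 weeks, giving 4 of slack.
No other chain overtakes it, so the finish is 14 weeks.

14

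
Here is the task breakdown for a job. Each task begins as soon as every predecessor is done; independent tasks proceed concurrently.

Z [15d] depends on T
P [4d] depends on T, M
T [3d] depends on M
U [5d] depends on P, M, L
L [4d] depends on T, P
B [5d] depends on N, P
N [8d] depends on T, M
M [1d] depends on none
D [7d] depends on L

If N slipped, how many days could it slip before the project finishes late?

Critical path: M→T→P→L→D = 1+3+4+4+7 = 19, so the finish is 19 days.
Longest path through N: 17 days (earliest finish 12, latest finish 14).
So N can slip 14 − 12 = 2 days.

2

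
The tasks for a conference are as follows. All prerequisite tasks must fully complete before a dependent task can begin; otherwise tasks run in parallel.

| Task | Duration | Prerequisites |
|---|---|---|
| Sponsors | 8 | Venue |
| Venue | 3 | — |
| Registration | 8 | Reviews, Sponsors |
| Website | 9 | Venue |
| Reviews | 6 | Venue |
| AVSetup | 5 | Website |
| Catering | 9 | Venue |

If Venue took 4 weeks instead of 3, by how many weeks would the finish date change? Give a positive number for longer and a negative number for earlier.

Baseline: Venue→Sponsors→Registration = 3+8+8 = 19 → 19 weeks.
Since Venue is critical, the +1 change carries straight to that chain (now 20 weeks).
That remains the longest chain; total 20 weeks.
Change in finish: 20 − 19 = +1 weeks.

1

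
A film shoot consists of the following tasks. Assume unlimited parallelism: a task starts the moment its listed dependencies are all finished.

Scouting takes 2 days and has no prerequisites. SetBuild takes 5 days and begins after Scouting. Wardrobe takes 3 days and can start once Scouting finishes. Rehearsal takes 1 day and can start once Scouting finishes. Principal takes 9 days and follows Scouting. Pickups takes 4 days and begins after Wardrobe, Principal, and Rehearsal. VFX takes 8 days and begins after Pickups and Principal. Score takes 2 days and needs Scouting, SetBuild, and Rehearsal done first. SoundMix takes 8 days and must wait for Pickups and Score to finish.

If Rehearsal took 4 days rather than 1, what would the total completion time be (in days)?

Baseline: Scouting→Principal→Pickups→VFX = 2+9+4+8 = 23 → 23 days.
Rehearsal has 8 days of float (longest path through it is 15).
The critical path is still Scouting→Principal→Pickups→VFX; finish is now 23 days.

23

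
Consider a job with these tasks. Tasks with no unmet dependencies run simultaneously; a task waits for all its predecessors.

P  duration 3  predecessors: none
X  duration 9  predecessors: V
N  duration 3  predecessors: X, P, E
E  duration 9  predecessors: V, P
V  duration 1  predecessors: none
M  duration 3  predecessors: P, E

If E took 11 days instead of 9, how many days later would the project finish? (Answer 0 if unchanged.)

Actual critical path: P→E→M = 3+9+3 = 15 ⇒ 15 days.
E lies on that path, so at 11 days the path becomes 17 days.
No other chain overtakes it, so the finish is 17 days.
Change in finish: 17 − 15 = +2 days.

2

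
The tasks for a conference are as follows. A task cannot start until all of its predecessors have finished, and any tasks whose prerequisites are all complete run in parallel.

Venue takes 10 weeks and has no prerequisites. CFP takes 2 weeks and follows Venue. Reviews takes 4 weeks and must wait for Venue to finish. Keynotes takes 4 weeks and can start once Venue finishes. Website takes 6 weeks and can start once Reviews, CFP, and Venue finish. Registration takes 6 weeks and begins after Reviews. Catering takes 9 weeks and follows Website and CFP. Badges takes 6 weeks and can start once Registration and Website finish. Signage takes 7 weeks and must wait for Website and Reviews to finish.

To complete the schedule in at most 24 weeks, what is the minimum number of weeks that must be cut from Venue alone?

Current finish: 29 weeks; target: 24.
Venue is on every critical path, so each week cut from Venue cuts the finish by one (this holds down to a finish of 20).
Need 29 − 24 = 5 weeks off Venue → Venue becomes 5 weeks, finish becomes 24.

5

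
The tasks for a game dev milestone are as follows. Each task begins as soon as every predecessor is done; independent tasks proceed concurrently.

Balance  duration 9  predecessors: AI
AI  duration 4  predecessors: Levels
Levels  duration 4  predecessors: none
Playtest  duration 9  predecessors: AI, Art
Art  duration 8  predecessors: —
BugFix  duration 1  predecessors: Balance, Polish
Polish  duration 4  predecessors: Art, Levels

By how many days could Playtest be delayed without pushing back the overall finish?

1

Critical path: Levels→AI→Balance→BugFix = 4+4+9+1 = 18, so the finish is 18 days.
Longest path through Playtest: 17 days (earliest finish 17, latest finish 18).
Slack of Playtest = 9 − 8 = 1 day.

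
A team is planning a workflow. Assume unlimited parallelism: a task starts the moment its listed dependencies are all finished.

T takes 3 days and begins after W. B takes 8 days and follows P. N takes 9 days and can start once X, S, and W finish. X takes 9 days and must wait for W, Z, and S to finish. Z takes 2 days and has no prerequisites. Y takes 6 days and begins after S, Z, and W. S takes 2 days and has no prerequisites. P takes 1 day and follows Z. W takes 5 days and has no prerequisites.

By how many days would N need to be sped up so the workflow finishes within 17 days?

Current finish: 23 days; target: 17.
N is on every critical path, so each day cut from N cuts the finish by one (this holds down to a finish of 15).
Need 23 − 17 = 6 days off N → N becomes 3 days, finish becomes 17.

6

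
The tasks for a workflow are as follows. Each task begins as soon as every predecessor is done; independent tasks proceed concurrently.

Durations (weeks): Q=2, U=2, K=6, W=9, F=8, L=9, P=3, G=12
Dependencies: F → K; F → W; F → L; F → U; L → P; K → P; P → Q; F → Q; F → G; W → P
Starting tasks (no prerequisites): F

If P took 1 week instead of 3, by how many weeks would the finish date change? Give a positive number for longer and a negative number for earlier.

As given, the longest chain is F→W→P→Q = 8+9+3+2 = 22, so the finish is 22 weeks.
Since P is critical, the -2 change carries straight to that chain (now 20 weeks).
No other chain overtakes it, so the finish is 20 weeks.
Change in finish: 20 − 22 = -2 weeks.

-2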